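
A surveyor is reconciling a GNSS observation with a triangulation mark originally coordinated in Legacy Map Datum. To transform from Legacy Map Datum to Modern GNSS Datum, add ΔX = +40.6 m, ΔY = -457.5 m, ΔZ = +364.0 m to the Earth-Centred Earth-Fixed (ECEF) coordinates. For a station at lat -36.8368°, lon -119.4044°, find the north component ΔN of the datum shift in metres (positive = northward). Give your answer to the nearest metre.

ΔN = 518 m

At φ = -36.8368°, λ = -119.4044°: sin φ = -0.599538, cos φ = 0.800346, sin λ = -0.871176, cos λ = -0.490971.
ΔN = −sin φ cos λ·ΔX − sin φ sin λ·ΔY + cos φ·ΔZ = −(-0.599538)(-0.490971)(40.6) − (-0.599538)(-0.871176)(-457.5) + (0.800346)(364.0) = 518.33 m.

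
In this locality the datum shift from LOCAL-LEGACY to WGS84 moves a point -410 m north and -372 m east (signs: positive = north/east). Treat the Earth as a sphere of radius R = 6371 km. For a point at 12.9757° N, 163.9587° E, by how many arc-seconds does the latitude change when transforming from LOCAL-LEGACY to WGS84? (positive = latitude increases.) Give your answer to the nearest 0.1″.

On a sphere of radius R, 1 rad of latitude = R, so Δφ = ΔN / R = -410.0 / 6371000 = -6.4354e-05 rad = -13.274″.

Δφ = -13.3″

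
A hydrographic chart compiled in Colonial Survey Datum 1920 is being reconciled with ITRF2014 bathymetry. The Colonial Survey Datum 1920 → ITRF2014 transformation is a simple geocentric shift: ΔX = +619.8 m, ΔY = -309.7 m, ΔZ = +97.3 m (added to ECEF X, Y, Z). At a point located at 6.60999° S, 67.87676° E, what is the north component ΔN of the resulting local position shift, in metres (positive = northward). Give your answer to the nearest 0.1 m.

ΔN = 90.5 m

At φ = -6.60999°, λ = 67.87676°: sin φ = -0.115110, cos φ = 0.993353, sin λ = 0.926376, cos λ = 0.376600.
ΔN = −sin φ cos λ·ΔX − sin φ sin λ·ΔY + cos φ·ΔZ = −(-0.115110)(0.376600)(619.8) − (-0.115110)(0.926376)(-309.7) + (0.993353)(97.3) = 90.50 m.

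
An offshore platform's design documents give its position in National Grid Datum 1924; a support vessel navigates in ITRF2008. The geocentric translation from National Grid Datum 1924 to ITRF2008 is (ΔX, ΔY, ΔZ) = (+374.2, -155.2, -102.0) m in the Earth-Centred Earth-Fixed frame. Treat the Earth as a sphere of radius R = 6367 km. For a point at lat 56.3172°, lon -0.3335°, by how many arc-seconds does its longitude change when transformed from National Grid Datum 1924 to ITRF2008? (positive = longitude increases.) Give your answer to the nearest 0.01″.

Δλ = -8.94″

sin φ = 0.832121, cos φ = 0.554595, sin λ = -0.005821, cos λ = 0.999983.
East component: ΔE = −sin λ·ΔX + cos λ·ΔY = −(-0.005821)(374.2) + (0.999983)(-155.2) = -153.02 m.
1° of latitude spans πR/180 = 111125 m; at latitude φ, 1° of longitude spans that × cos φ = 61629.4 m, so Δλ = -153.02 / 61629.4 × 3600 = -8.938″.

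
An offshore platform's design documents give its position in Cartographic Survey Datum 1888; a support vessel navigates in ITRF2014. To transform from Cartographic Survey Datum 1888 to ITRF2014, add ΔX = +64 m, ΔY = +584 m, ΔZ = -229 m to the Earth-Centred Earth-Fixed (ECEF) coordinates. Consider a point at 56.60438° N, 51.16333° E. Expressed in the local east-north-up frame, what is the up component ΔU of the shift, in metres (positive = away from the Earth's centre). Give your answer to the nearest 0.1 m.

ΔU = 81.3 m

At φ = 56.60438°, λ = 51.16333°: sin φ = 0.834890, cos φ = 0.550417, sin λ = 0.778937, cos λ = 0.627102.
ΔU = cos φ cos λ·ΔX + cos φ sin λ·ΔY + sin φ·ΔZ = (0.550417)(0.627102)(64) + (0.550417)(0.778937)(584) + (0.834890)(-229) = 81.29 m.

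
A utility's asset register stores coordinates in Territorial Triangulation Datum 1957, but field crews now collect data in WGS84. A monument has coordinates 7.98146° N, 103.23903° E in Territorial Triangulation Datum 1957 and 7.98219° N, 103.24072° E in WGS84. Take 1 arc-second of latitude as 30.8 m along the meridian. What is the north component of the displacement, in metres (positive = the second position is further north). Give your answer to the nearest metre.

Δφ = 7.98219° − 7.98146° = +0.00073°; Δλ = 103.24072° − 103.23903° = +0.00169°.
1° of latitude = 3600 × 30.80 = 110880 m.
ΔN = Δφ × 110880 = 80.9 m; ΔE = Δλ × 110880 × cos(7.98146°) = +0.00169 × 110880 × 0.990313 = 185.6 m.

ΔN = 81 m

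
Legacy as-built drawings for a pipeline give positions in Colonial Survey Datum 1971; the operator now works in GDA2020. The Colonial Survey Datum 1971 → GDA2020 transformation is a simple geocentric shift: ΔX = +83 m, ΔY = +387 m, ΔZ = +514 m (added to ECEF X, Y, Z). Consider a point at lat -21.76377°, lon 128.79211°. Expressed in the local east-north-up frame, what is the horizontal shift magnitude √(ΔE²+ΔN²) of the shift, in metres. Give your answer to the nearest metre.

647 m

The local east axis at (φ, λ) is (−sin λ, cos λ, 0), so ΔE = −sin(128.79211°)·83 + cos(128.79211°)·387 = -307.15 m.
The local north axis is (−sin φ cos λ, −sin φ sin λ, cos φ), giving ΔN = -19.280 + 111.841 + 477.362 = 569.92 m.
Horizontal magnitude = √(ΔE² + ΔN²) = √((-307.15)² + 569.92²) = 647.42 m.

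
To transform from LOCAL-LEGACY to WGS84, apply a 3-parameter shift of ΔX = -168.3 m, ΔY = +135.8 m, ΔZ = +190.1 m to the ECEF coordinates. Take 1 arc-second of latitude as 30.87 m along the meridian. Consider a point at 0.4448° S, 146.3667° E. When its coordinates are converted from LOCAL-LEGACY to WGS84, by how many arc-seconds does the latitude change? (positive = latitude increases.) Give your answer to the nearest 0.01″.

sin φ = -0.007763, cos φ = 0.999970, sin λ = 0.553876, cos λ = -0.832599.
North component: ΔN = −sin φ cos λ·ΔX − sin φ sin λ·ΔY + cos φ·ΔZ = −(-0.007763)(-0.832599)(-168.3) − (-0.007763)(0.553876)(135.8) + (0.999970)(190.1) = 191.77 m.
1° of latitude spans 3600 × 30.87 = 111132 m, so Δφ = 191.77 / 111132 × 3600 = 6.212″.

Δφ = 6.21″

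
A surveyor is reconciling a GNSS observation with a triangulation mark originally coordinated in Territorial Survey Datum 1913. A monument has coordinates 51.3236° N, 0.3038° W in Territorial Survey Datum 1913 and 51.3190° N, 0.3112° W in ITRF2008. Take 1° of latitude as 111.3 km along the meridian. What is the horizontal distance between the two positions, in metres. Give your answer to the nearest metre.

726 m

Δφ = 51.3190° − 51.3236° = -0.0046°; Δλ = -0.3112° − -0.3038° = -0.0074°.
ΔN = Δφ × 111300 = -512.0 m; ΔE = Δλ × 111300 × cos(51.3236°) = -0.0074 × 111300 × 0.624921 = -514.7 m.
Distance = √(ΔE² + ΔN²) = √((-514.7)² + (-512.0)²) = 726.0 m.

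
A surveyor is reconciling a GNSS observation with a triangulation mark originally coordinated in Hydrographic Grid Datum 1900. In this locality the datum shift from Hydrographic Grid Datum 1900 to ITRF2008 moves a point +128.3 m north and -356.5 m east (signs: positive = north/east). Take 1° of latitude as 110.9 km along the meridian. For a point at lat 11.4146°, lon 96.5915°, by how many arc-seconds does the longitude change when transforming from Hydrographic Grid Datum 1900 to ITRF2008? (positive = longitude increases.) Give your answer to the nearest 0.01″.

Δλ = -11.81″

At latitude 11.4146°, cos φ = 0.980221.
1° of longitude at this latitude = 110.9 × cos φ = 108.71 km, so Δλ = -356.5 / 108706.5 = -0.0032795° = -11.806″.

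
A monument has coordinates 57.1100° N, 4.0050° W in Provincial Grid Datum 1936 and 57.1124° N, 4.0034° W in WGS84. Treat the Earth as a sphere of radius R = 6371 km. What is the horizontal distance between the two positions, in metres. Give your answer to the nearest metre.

284 m

Δφ = 57.1124° − 57.1100° = +0.0024°; Δλ = -4.0034° − -4.0050° = +0.0016°.
1° along a meridian = πR/180 = 111195 m.
ΔN = Δφ × 111195 = 266.9 m; ΔE = Δλ × 111195 × cos(57.1100°) = +0.0016 × 111195 × 0.543028 = 96.6 m.
Distance = √(ΔE² + ΔN²) = √(96.6² + 266.9²) = 283.8 m.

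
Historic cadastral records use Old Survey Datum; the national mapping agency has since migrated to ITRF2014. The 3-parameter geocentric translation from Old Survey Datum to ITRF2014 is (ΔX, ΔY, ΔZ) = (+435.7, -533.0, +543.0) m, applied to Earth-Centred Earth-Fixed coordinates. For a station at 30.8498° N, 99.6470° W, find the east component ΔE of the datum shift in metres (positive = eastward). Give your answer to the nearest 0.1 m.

At φ = 30.8498°, λ = -99.6470°: sin φ = 0.512789, cos φ = 0.858515, sin λ = -0.985859, cos λ = -0.167578.
ΔE = −sin λ·ΔX + cos λ·ΔY = −(-0.985859)·(435.7) + (-0.167578)·(-533.0) = 518.86 m.

ΔE = 518.9 m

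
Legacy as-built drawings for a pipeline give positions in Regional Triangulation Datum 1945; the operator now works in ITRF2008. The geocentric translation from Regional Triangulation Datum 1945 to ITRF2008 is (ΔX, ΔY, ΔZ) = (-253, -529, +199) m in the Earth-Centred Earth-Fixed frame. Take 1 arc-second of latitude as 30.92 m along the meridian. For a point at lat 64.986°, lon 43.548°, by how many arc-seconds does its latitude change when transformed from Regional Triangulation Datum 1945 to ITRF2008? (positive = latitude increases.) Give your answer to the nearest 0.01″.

Δφ = 18.78″

sin φ = 0.906204, cos φ = 0.422840, sin λ = 0.688962, cos λ = 0.724797.
North component: ΔN = −sin φ cos λ·ΔX − sin φ sin λ·ΔY + cos φ·ΔZ = −(0.906204)(0.724797)(-253) − (0.906204)(0.688962)(-529) + (0.422840)(199) = 580.60 m.
1° of latitude spans 3600 × 30.92 = 111312 m, so Δφ = 580.60 / 111312 × 3600 = 18.777″.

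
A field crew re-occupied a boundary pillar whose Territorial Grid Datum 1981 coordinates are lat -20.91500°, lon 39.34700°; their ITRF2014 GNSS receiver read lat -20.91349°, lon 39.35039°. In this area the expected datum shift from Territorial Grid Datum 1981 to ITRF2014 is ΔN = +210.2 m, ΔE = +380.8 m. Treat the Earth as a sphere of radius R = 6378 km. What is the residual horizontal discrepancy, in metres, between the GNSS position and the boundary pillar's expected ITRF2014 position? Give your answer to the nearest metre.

51 m

Observed coordinate differences: Δφ = +0.00151°, Δλ = +0.00339°.
Converting to metres (1° lat = 111317 m, cos φ = 0.934111): observed ΔN = 168.1 m, observed ΔE = 352.5 m.
Subtracting the expected shift leaves a residual of 168.1 − (210.2) = -42.1 m north and 352.5 − (380.8) = -28.3 m east.
Residual distance = √((-42.1)² + (-28.3)²) = 50.7 m.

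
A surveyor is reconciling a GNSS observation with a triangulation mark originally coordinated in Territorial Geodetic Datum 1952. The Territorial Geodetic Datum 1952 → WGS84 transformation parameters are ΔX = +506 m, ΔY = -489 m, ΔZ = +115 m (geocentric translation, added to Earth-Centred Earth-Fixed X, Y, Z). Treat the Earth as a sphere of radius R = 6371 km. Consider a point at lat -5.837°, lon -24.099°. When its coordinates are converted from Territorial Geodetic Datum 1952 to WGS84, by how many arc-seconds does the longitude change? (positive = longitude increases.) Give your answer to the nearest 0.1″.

Δλ = -7.8″

sin φ = -0.101699, cos φ = 0.994815, sin λ = -0.408315, cos λ = 0.912841.
East component: ΔE = −sin λ·ΔX + cos λ·ΔY = −(-0.408315)(506) + (0.912841)(-489) = -239.77 m.
1° of latitude spans πR/180 = 111195 m; at latitude φ, 1° of longitude spans that × cos φ = 110618.4 m, so Δλ = -239.77 / 110618.4 × 3600 = -7.803″.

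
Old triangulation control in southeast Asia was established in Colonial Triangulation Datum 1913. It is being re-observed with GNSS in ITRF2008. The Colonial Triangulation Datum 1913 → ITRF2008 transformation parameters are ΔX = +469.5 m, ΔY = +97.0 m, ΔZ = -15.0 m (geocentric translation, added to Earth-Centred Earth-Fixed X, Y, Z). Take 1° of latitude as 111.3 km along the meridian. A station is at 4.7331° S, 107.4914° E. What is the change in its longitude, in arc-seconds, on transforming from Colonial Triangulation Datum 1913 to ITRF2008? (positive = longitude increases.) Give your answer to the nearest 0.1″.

Δλ = -15.5″

sin φ = -0.082514, cos φ = 0.996590, sin λ = 0.953762, cos λ = -0.300563.
East component: ΔE = −sin λ·ΔX + cos λ·ΔY = −(0.953762)(469.5) + (-0.300563)(97.0) = -476.95 m.
1° of latitude spans 111300 m; at latitude φ, 1° of longitude spans that × cos φ = 110920.5 m, so Δλ = -476.95 / 110920.5 × 3600 = -15.480″.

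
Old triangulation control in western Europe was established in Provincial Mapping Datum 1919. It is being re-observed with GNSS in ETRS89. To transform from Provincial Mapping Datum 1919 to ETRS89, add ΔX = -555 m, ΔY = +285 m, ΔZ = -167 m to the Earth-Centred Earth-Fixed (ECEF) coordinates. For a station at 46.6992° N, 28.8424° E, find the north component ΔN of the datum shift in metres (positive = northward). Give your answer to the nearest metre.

ΔN = 139 m

At φ = 46.6992°, λ = 28.8424°: sin φ = 0.727763, cos φ = 0.685829, sin λ = 0.482402, cos λ = 0.875950.
ΔN = −sin φ cos λ·ΔX − sin φ sin λ·ΔY + cos φ·ΔZ = −(0.727763)(0.875950)(-555) − (0.727763)(0.482402)(285) + (0.685829)(-167) = 139.21 m.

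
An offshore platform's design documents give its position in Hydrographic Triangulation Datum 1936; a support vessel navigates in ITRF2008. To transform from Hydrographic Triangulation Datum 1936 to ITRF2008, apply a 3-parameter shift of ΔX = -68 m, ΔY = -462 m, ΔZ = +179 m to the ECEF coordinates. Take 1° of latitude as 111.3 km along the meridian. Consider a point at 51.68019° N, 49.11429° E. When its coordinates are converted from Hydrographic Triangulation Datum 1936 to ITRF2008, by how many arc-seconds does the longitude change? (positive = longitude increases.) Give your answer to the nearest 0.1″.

Δλ = -13.1″

sin φ = 0.784562, cos φ = 0.620050, sin λ = 0.756017, cos λ = 0.654552.
East component: ΔE = −sin λ·ΔX + cos λ·ΔY = −(0.756017)(-68) + (0.654552)(-462) = -250.99 m.
1° of latitude spans 111300 m; at latitude φ, 1° of longitude spans that × cos φ = 69011.6 m, so Δλ = -250.99 / 69011.6 × 3600 = -13.093″.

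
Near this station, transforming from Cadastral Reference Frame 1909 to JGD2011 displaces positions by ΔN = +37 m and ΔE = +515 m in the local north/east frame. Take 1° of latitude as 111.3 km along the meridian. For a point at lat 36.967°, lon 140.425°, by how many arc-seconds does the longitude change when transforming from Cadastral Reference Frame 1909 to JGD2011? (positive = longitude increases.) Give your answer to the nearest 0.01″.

At latitude 36.967°, cos φ = 0.798982.
1° of longitude at this latitude = 111.3 × cos φ = 88.93 km, so Δλ = 515.0 / 88926.7 = 0.0057913° = 20.849″.

Δλ = 20.85″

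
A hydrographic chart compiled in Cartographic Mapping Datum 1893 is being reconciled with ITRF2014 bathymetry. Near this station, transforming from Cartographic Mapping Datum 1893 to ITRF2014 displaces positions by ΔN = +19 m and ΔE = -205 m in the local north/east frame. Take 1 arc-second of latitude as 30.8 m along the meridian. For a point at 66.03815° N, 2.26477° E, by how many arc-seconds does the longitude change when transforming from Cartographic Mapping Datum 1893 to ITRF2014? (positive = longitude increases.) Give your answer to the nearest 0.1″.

At latitude 66.03815°, cos φ = 0.406128.
1″ of longitude at this latitude = 30.80 × cos φ = 12.5088 m, so Δλ = -205.0 / 12.5088 = -16.389″.

Δλ = -16.4″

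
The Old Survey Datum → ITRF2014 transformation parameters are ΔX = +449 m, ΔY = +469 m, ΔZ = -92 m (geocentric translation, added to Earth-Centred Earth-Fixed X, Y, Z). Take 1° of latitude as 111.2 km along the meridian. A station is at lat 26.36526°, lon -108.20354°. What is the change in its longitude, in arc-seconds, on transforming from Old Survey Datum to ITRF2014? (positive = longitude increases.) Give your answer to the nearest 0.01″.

Δλ = 10.12″

sin φ = 0.444092, cos φ = 0.895981, sin λ = -0.949953, cos λ = -0.312394.
East component: ΔE = −sin λ·ΔX + cos λ·ΔY = −(-0.949953)(449) + (-0.312394)(469) = 280.02 m.
1° of latitude spans 111200 m; at latitude φ, 1° of longitude spans that × cos φ = 99633.1 m, so Δλ = 280.02 / 99633.1 × 3600 = 10.118″.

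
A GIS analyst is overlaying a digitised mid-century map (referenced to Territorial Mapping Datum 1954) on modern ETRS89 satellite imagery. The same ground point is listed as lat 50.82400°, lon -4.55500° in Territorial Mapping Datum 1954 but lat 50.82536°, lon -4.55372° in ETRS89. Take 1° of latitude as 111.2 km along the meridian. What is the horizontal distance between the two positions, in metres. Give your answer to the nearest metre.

Δφ = 50.82536° − 50.82400° = +0.00136°; Δλ = -4.55372° − -4.55500° = +0.00128°.
ΔN = Δφ × 111200 = 151.2 m; ΔE = Δλ × 111200 × cos(50.82400°) = +0.00128 × 111200 × 0.631705 = 89.9 m.
Distance = √(ΔE² + ΔN²) = √(89.9² + 151.2²) = 175.9 m.

176 m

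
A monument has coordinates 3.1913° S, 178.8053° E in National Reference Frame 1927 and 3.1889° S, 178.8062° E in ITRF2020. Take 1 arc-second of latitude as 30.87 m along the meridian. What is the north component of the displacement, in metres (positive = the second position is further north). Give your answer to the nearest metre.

ΔN = 267 m

Δφ = -3.1889° − -3.1913° = +0.0024°; Δλ = 178.8062° − 178.8053° = +0.0009°.
1° of latitude = 3600 × 30.87 = 111132 m.
ΔN = Δφ × 111132 = 266.7 m; ΔE = Δλ × 111132 × cos(-3.1913°) = +0.0009 × 111132 × 0.998449 = 99.9 m.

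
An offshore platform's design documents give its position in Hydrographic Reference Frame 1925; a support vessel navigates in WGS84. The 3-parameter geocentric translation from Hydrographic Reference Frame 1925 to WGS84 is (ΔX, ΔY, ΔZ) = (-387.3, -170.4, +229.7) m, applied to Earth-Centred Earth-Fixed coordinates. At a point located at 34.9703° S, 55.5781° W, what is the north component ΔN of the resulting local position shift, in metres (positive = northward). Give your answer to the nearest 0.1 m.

ΔN = 143.3 m

At φ = -34.9703°, λ = -55.5781°: sin φ = -0.573152, cos φ = 0.819449, sin λ = -0.824897, cos λ = 0.565282.
ΔN = −sin φ cos λ·ΔX − sin φ sin λ·ΔY + cos φ·ΔZ = −(-0.573152)(0.565282)(-387.3) − (-0.573152)(-0.824897)(-170.4) + (0.819449)(229.7) = 143.31 m.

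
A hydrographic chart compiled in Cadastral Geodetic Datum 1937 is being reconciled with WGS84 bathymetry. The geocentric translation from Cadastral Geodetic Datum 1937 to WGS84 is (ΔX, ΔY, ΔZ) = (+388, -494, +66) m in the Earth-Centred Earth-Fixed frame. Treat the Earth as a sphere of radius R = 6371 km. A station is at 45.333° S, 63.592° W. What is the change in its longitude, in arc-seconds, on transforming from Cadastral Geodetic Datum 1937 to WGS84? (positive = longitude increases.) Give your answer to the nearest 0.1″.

sin φ = -0.711204, cos φ = 0.702985, sin λ = -0.895650, cos λ = 0.444760.
East component: ΔE = −sin λ·ΔX + cos λ·ΔY = −(-0.895650)(388) + (0.444760)(-494) = 127.80 m.
1° of latitude spans πR/180 = 111195 m; at latitude φ, 1° of longitude spans that × cos φ = 78168.4 m, so Δλ = 127.80 / 78168.4 × 3600 = 5.886″.

Δλ = 5.9″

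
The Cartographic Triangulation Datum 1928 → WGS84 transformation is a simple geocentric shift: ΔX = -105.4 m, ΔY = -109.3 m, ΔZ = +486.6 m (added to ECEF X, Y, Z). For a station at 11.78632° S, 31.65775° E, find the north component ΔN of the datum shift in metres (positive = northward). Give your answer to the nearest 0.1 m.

ΔN = 446.3 m

At φ = -11.78632°, λ = 31.65775°: sin φ = -0.204262, cos φ = 0.978916, sin λ = 0.524844, cos λ = 0.851198.
ΔN = −sin φ cos λ·ΔX − sin φ sin λ·ΔY + cos φ·ΔZ = −(-0.204262)(0.851198)(-105.4) − (-0.204262)(0.524844)(-109.3) + (0.978916)(486.6) = 446.30 m.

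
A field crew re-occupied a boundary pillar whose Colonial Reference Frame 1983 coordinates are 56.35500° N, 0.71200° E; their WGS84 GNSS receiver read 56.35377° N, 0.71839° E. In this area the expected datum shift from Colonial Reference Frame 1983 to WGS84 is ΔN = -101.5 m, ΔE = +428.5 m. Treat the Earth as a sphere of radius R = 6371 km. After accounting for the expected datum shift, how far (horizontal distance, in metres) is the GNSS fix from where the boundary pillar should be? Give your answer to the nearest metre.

50 m

Observed coordinate differences: Δφ = -0.00123°, Δλ = +0.00639°.
Converting to metres (1° lat = 111195 m, cos φ = 0.554046): observed ΔN = -136.8 m, observed ΔE = 393.7 m.
Subtracting the expected shift leaves a residual of -136.8 − (-101.5) = -35.3 m north and 393.7 − (428.5) = -34.8 m east.
Residual distance = √((-35.3)² + (-34.8)²) = 49.6 m.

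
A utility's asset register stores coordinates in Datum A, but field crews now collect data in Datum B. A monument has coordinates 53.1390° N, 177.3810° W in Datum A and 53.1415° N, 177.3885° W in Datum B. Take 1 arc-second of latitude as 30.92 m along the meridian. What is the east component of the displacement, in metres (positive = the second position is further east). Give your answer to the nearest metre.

Δφ = 53.1415° − 53.1390° = +0.0025°; Δλ = -177.3885° − -177.3810° = -0.0075°.
1° of latitude = 3600 × 30.92 = 111312 m.
ΔN = Δφ × 111312 = 278.3 m; ΔE = Δλ × 111312 × cos(53.1390°) = -0.0075 × 111312 × 0.599876 = -500.8 m.

ΔE = -501 m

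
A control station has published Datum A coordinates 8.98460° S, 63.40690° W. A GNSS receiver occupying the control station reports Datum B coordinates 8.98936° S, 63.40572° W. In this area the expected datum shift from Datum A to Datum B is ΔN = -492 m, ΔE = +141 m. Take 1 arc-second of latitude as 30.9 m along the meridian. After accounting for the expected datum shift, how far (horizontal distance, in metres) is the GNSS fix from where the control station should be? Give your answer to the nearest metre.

Observed coordinate differences: Δφ = -0.00476°, Δλ = +0.00118°.
Converting to metres (1° lat = 111240 m, cos φ = 0.987730): observed ΔN = -529.5 m, observed ΔE = 129.7 m.
Subtracting the expected shift leaves a residual of -529.5 − (-492) = -37.5 m north and 129.7 − (141) = -11.3 m east.
Residual distance = √((-37.5)² + (-11.3)²) = 39.2 m.

39 m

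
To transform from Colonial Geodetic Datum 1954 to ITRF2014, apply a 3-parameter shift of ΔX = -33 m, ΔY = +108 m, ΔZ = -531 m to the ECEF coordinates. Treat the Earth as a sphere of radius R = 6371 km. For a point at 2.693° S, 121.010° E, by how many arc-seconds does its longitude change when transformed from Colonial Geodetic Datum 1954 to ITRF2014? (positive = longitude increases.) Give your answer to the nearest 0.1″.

Δλ = -0.9″

sin φ = -0.046984, cos φ = 0.998896, sin λ = 0.857077, cos λ = -0.515188.
East component: ΔE = −sin λ·ΔX + cos λ·ΔY = −(0.857077)(-33) + (-0.515188)(108) = -27.36 m.
1° of latitude spans πR/180 = 111195 m; at latitude φ, 1° of longitude spans that × cos φ = 111072.1 m, so Δλ = -27.36 / 111072.1 × 3600 = -0.887″.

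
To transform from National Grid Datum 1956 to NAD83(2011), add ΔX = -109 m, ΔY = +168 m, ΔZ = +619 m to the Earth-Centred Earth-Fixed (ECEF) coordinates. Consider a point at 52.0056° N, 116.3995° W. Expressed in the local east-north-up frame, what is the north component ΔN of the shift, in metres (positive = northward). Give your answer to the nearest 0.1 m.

ΔN = 461.4 m

The local north axis is (−sin φ cos λ, −sin φ sin λ, cos φ), giving ΔN = -38.193 + 118.589 + 381.047 = 461.44 m.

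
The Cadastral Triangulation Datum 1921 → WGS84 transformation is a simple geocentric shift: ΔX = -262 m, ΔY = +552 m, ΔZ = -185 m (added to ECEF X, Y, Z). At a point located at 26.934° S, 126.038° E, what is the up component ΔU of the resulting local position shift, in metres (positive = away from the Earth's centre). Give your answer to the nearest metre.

At φ = -26.934°, λ = 126.038°: sin φ = -0.452964, cos φ = 0.891529, sin λ = 0.808627, cos λ = -0.588322.
ΔU = cos φ cos λ·ΔX + cos φ sin λ·ΔY + sin φ·ΔZ = (0.891529)(-0.588322)(-262) + (0.891529)(0.808627)(552) + (-0.452964)(-185) = 619.16 m.

ΔU = 619 m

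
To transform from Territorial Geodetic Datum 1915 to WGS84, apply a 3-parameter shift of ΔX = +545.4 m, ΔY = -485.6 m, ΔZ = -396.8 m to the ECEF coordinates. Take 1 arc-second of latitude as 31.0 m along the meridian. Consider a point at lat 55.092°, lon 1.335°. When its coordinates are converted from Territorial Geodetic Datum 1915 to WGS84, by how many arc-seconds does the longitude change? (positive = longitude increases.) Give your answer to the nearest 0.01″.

sin φ = 0.820072, cos φ = 0.572260, sin λ = 0.023298, cos λ = 0.999729.
East component: ΔE = −sin λ·ΔX + cos λ·ΔY = −(0.023298)(545.4) + (0.999729)(-485.6) = -498.17 m.
1° of latitude spans 3600 × 31.00 = 111600 m; at latitude φ, 1° of longitude spans that × cos φ = 63864.3 m, so Δλ = -498.17 / 63864.3 × 3600 = -28.082″.

Δλ = -28.08″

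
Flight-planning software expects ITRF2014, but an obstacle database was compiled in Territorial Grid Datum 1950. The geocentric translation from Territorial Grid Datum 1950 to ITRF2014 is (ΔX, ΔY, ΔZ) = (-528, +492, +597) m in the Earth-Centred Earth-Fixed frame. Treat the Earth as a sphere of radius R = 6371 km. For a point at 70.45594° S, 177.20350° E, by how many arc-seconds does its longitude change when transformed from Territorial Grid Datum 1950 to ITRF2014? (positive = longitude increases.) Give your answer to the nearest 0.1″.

Δλ = -45.1″

sin φ = -0.942385, cos φ = 0.334532, sin λ = 0.048789, cos λ = -0.998809.
East component: ΔE = −sin λ·ΔX + cos λ·ΔY = −(0.048789)(-528) + (-0.998809)(492) = -465.65 m.
1° of latitude spans πR/180 = 111195 m; at latitude φ, 1° of longitude spans that × cos φ = 37198.2 m, so Δλ = -465.65 / 37198.2 × 3600 = -45.065″.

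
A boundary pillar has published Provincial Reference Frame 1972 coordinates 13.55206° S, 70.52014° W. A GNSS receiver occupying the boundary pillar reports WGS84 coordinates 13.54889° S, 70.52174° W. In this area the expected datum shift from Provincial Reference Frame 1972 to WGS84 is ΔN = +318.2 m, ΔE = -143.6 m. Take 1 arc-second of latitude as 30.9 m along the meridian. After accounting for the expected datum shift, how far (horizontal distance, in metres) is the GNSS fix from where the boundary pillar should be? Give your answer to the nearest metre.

45 m

Observed coordinate differences: Δφ = +0.00317°, Δλ = -0.00160°.
Converting to metres (1° lat = 111240 m, cos φ = 0.972157): observed ΔN = 352.6 m, observed ΔE = -173.0 m.
Subtracting the expected shift leaves a residual of 352.6 − (318.2) = 34.4 m north and -173.0 − (-143.6) = -29.4 m east.
Residual distance = √(34.4² + (-29.4)²) = 45.3 m.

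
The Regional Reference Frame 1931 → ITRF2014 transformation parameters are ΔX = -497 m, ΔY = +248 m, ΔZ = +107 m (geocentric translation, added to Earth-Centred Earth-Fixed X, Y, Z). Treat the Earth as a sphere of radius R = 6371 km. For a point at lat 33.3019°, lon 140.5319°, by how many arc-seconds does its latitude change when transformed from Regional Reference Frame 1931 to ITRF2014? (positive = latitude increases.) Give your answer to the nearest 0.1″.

sin φ = 0.549051, cos φ = 0.835789, sin λ = 0.635649, cos λ = -0.771979.
North component: ΔN = −sin φ cos λ·ΔX − sin φ sin λ·ΔY + cos φ·ΔZ = −(0.549051)(-0.771979)(-497) − (0.549051)(0.635649)(248) + (0.835789)(107) = -207.78 m.
1° of latitude spans πR/180 = 111195 m, so Δφ = -207.78 / 111195 × 3600 = -6.727″.

Δφ = -6.7″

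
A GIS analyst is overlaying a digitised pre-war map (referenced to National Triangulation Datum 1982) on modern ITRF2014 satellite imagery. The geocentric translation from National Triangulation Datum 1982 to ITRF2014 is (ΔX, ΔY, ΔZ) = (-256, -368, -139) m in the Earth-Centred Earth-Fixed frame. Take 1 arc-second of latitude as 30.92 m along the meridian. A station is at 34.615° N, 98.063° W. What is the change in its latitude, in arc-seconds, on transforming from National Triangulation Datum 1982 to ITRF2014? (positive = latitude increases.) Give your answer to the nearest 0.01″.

sin φ = 0.568059, cos φ = 0.822988, sin λ = -0.990114, cos λ = -0.140262.
North component: ΔN = −sin φ cos λ·ΔX − sin φ sin λ·ΔY + cos φ·ΔZ = −(0.568059)(-0.140262)(-256) − (0.568059)(-0.990114)(-368) + (0.822988)(-139) = -341.77 m.
1° of latitude spans 3600 × 30.92 = 111312 m, so Δφ = -341.77 / 111312 × 3600 = -11.053″.

Δφ = -11.05″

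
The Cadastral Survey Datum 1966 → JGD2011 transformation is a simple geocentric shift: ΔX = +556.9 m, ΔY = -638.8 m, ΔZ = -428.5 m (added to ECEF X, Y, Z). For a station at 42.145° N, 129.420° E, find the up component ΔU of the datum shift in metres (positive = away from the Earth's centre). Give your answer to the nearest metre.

ΔU = -916 m

At φ = 42.145°, λ = 129.420°: sin φ = 0.671009, cos φ = 0.741449, sin λ = 0.772512, cos λ = -0.635000.
ΔU = cos φ cos λ·ΔX + cos φ sin λ·ΔY + sin φ·ΔZ = (0.741449)(-0.635000)(556.9) + (0.741449)(0.772512)(-638.8) + (0.671009)(-428.5) = -915.62 m.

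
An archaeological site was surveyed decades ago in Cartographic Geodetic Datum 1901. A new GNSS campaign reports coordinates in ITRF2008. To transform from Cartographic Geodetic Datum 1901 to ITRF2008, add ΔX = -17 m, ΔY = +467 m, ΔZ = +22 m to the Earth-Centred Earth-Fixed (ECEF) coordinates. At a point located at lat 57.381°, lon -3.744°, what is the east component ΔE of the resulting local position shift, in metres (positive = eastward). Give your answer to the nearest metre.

ΔE = 465 m

The local east axis at (φ, λ) is (−sin λ, cos λ, 0), so ΔE = −sin(-3.744°)·(-17) + cos(-3.744°)·467 = 464.89 m.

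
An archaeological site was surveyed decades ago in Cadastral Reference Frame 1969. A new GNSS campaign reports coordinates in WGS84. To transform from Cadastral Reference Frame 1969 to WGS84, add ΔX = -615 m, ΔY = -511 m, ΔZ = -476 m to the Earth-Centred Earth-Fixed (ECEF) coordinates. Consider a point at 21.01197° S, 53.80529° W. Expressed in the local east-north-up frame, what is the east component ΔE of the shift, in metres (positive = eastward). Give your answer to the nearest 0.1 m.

ΔE = -798.1 m

At φ = -21.01197°, λ = -53.80529°: sin φ = -0.358563, cos φ = 0.933506, sin λ = -0.807015, cos λ = 0.590531.
ΔE = −sin λ·ΔX + cos λ·ΔY = −(-0.807015)·(-615) + (0.590531)·(-511) = -798.08 m.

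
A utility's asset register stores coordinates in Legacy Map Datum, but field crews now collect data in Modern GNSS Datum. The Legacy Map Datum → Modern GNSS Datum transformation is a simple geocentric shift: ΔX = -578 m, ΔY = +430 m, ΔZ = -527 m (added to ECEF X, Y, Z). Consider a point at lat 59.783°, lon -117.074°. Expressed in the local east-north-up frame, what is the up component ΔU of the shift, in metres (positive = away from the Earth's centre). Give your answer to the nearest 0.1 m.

ΔU = -515.7 m

At φ = 59.783°, λ = -117.074°: sin φ = 0.864126, cos φ = 0.503276, sin λ = -0.890419, cos λ = -0.455141.
ΔU = cos φ cos λ·ΔX + cos φ sin λ·ΔY + sin φ·ΔZ = (0.503276)(-0.455141)(-578) + (0.503276)(-0.890419)(430) + (0.864126)(-527) = -515.69 m.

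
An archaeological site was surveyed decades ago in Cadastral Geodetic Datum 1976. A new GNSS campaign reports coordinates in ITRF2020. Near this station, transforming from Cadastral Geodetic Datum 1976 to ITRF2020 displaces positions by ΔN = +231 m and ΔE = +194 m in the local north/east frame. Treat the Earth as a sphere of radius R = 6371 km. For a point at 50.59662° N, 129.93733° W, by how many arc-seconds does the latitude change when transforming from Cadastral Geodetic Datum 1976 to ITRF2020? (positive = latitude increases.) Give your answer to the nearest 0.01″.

On a sphere of radius R, 1 rad of latitude = R, so Δφ = ΔN / R = 231.0 / 6371000 = 3.6258e-05 rad = 7.479″.

Δφ = 7.48″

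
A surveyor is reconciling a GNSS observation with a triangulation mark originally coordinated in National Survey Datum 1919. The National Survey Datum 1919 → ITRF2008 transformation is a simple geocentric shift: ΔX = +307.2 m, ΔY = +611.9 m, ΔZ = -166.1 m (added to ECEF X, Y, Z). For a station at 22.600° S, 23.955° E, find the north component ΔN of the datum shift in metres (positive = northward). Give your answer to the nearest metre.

ΔN = 50 m

At φ = -22.600°, λ = 23.955°: sin φ = -0.384295, cos φ = 0.923210, sin λ = 0.406019, cos λ = 0.913865.
ΔN = −sin φ cos λ·ΔX − sin φ sin λ·ΔY + cos φ·ΔZ = −(-0.384295)(0.913865)(307.2) − (-0.384295)(0.406019)(611.9) + (0.923210)(-166.1) = 50.02 m.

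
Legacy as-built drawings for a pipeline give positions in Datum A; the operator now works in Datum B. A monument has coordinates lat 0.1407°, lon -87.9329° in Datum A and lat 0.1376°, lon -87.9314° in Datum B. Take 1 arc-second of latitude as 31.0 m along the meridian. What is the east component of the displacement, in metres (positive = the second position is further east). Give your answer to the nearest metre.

ΔE = 167 m

Δφ = 0.1376° − 0.1407° = -0.0031°; Δλ = -87.9314° − -87.9329° = +0.0015°.
1° of latitude = 3600 × 31.00 = 111600 m.
ΔN = Δφ × 111600 = -346.0 m; ΔE = Δλ × 111600 × cos(0.1407°) = +0.0015 × 111600 × 0.999997 = 167.4 m.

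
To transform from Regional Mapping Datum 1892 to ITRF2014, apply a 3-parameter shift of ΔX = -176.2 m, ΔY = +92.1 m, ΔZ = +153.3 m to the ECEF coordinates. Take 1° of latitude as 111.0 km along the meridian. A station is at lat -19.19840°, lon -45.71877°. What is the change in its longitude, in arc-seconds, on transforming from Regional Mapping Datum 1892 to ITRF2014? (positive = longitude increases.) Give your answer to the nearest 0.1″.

sin φ = -0.328840, cos φ = 0.944386, sin λ = -0.715921, cos λ = 0.698181.
East component: ΔE = −sin λ·ΔX + cos λ·ΔY = −(-0.715921)(-176.2) + (0.698181)(92.1) = -61.84 m.
1° of latitude spans 111000 m; at latitude φ, 1° of longitude spans that × cos φ = 104826.8 m, so Δλ = -61.84 / 104826.8 × 3600 = -2.124″.

Δλ = -2.1″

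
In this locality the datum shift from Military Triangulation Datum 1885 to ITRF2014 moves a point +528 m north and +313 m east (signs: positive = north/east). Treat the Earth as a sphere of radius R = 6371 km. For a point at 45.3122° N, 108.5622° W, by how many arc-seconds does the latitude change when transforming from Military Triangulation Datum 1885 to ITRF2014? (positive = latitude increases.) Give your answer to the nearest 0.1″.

Δφ = 17.1″

On a sphere of radius R, 1 rad of latitude = R, so Δφ = ΔN / R = 528.0 / 6371000 = 8.2876e-05 rad = 17.094″.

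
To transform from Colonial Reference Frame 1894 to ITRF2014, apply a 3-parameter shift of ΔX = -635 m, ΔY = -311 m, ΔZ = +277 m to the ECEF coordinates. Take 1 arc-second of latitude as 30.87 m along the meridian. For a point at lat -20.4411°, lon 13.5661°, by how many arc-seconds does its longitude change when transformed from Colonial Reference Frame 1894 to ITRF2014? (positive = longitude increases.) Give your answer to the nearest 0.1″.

Δλ = -5.3″

sin φ = -0.349244, cos φ = 0.937032, sin λ = 0.234567, cos λ = 0.972100.
East component: ΔE = −sin λ·ΔX + cos λ·ΔY = −(0.234567)(-635) + (0.972100)(-311) = -153.37 m.
1° of latitude spans 3600 × 30.87 = 111132 m; at latitude φ, 1° of longitude spans that × cos φ = 104134.2 m, so Δλ = -153.37 / 104134.2 × 3600 = -5.302″.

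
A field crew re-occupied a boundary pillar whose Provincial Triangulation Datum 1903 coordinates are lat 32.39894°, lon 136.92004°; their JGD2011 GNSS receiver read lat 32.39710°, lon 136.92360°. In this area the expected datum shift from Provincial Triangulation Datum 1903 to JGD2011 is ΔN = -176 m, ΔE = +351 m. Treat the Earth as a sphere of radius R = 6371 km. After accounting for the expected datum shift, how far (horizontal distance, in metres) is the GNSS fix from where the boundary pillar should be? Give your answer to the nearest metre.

Observed coordinate differences: Δφ = -0.00184°, Δλ = +0.00356°.
Converting to metres (1° lat = 111195 m, cos φ = 0.844338): observed ΔN = -204.6 m, observed ΔE = 334.2 m.
Subtracting the expected shift leaves a residual of -204.6 − (-176) = -28.6 m north and 334.2 − (351) = -16.8 m east.
Residual distance = √((-28.6)² + (-16.8)²) = 33.2 m.

33 m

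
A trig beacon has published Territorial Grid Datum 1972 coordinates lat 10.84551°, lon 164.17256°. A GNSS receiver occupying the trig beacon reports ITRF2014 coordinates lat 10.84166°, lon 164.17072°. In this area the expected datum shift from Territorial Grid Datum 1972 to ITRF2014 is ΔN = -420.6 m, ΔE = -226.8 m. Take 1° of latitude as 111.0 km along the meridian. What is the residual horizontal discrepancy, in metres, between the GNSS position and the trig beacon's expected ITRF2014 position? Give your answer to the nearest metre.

Observed coordinate differences: Δφ = -0.00385°, Δλ = -0.00184°.
Converting to metres (1° lat = 111000 m, cos φ = 0.982138): observed ΔN = -427.4 m, observed ΔE = -200.6 m.
Subtracting the expected shift leaves a residual of -427.4 − (-420.6) = -6.8 m north and -200.6 − (-226.8) = 26.2 m east.
Residual distance = √((-6.8)² + 26.2²) = 27.1 m.

27 m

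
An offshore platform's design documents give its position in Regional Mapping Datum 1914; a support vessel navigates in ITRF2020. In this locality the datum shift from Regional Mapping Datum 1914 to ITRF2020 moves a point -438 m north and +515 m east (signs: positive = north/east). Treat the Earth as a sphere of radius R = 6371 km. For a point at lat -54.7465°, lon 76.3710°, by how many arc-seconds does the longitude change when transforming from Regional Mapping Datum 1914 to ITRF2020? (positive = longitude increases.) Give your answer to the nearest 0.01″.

At latitude -54.7465°, cos φ = 0.577195.
One radian of longitude at latitude φ spans R cos φ, so Δλ = ΔE / (R cos φ) = 515.0 / (6371000 × 0.577195) = 1.4005e-04 rad = 28.887″.

Δλ = 28.89″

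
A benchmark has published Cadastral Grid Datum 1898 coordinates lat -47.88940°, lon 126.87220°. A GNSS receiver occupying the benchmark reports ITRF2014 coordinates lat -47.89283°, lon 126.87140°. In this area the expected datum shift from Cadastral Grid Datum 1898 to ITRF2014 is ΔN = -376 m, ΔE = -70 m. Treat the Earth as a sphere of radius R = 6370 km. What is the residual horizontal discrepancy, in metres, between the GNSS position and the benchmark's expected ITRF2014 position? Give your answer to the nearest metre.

12 m

Observed coordinate differences: Δφ = -0.00343°, Δλ = -0.00080°.
Converting to metres (1° lat = 111177 m, cos φ = 0.670564): observed ΔN = -381.3 m, observed ΔE = -59.6 m.
Subtracting the expected shift leaves a residual of -381.3 − (-376) = -5.3 m north and -59.6 − (-70) = 10.4 m east.
Residual distance = √((-5.3)² + 10.4²) = 11.7 m.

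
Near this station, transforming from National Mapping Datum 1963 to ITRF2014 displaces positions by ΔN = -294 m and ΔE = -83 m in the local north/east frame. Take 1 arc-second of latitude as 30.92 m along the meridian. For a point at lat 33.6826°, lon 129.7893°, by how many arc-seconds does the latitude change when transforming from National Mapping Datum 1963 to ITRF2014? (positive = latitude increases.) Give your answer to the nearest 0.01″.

Δφ = -9.51″

1″ of latitude = 30.92 m, so Δφ = -294.0 / 30.92 = -9.508″.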